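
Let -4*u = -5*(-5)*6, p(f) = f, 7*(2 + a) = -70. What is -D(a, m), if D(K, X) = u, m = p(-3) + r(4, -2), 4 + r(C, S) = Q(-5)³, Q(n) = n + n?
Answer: 75/2 ≈ 37.500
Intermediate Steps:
a = -12 (a = -2 + (⅐)*(-70) = -2 - 10 = -12)
Q(n) = 2*n
r(C, S) = -1004 (r(C, S) = -4 + (2*(-5))³ = -4 + (-10)³ = -4 - 1000 = -1004)
m = -1007 (m = -3 - 1004 = -1007)
u = -75/2 (u = -(-5*(-5))*6/4 = -25*6/4 = -¼*150 = -75/2 ≈ -37.500)
D(K, X) = -75/2
-D(a, m) = -1*(-75/2) = 75/2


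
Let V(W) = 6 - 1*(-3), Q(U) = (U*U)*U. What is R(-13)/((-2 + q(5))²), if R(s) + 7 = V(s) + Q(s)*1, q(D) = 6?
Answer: -2195/16 ≈ -137.19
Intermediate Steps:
Q(U) = U³ (Q(U) = U²*U = U³)
V(W) = 9 (V(W) = 6 + 3 = 9)
R(s) = 2 + s³ (R(s) = -7 + (9 + s³*1) = -7 + (9 + s³) = 2 + s³)
R(-13)/((-2 + q(5))²) = (2 + (-13)³)/((-2 + 6)²) = (2 - 2197)/(4²) = -2195/16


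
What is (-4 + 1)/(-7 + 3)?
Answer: ¾ ≈ 0.75000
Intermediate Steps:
(-4 + 1)/(-7 + 3) = -3/(-4) = -¼*(-3) = ¾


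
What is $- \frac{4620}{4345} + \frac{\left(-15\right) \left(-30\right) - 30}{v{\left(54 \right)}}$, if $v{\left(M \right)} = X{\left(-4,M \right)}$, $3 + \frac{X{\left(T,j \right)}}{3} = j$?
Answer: $\frac{6776}{4029} \approx 1.6818$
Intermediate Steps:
$X{\left(T,j \right)} = -9 + 3 j$
$v{\left(M \right)} = -9 + 3 M$
$- \frac{4620}{4345} + \frac{\left(-15\right) \left(-30\right) - 30}{v{\left(54 \right)}} = - \frac{4620}{4345} + \frac{\left(-15\right) \left(-30\right) - 30}{-9 + 3 \cdot 54} = \left(-4620\right) \frac{1}{4345} + \frac{450 - 30}{-9 + 162} = - \frac{84}{79} + \frac{420}{153} = - \frac{84}{79} + 420 \cdot \frac{1}{153} = - \frac{84}{79} + \frac{140}{51} = \frac{6776}{4029}$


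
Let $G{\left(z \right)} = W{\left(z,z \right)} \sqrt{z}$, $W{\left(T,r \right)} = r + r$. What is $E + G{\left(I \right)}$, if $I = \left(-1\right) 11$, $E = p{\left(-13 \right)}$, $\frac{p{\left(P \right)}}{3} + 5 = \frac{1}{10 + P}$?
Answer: $-16 - 22 i \sqrt{11} \approx -16.0 - 72.966 i$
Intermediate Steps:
$p{\left(P \right)} = -15 + \frac{3}{10 + P}$
$E = -16$ ($E = \frac{3 \left(-49 - -65\right)}{10 - 13} = \frac{3 \left(-49 + 65\right)}{-3} = 3 \left(- \frac{1}{3}\right) 16 = -16$)
$I = -11$
$W{\left(T,r \right)} = 2 r$
$G{\left(z \right)} = 2 z^{\frac{3}{2}}$ ($G{\left(z \right)} = 2 z \sqrt{z} = 2 z^{\frac{3}{2}}$)
$E + G{\left(I \right)} = -16 + 2 \left(-11\right)^{\frac{3}{2}} = -16 + 2 \left(- 11 i \sqrt{11}\right) = -16 - 22 i \sqrt{11}$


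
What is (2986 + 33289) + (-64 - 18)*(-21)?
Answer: 37997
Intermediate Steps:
(2986 + 33289) + (-64 - 18)*(-21) = 36275 - 82*(-21) = 36275 + 1722 = 37997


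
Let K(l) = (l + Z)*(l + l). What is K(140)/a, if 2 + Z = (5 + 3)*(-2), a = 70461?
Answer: 34160/70461 ≈ 0.48481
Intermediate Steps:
Z = -18 (Z = -2 + (5 + 3)*(-2) = -2 + 8*(-2) = -2 - 16 = -18)
K(l) = 2*l*(-18 + l) (K(l) = (l - 18)*(l + l) = (-18 + l)*(2*l) = 2*l*(-18 + l))
K(140)/a = (2*140*(-18 + 140))/70461 = (2*140*122)*(1/70461) = 34160*(1/70461) = 34160/70461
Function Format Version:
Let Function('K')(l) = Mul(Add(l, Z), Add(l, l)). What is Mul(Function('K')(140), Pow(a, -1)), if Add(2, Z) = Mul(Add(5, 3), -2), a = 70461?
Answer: Rational(34160, 70461) ≈ 0.48481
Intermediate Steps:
Z = -18 (Z = Add(-2, Mul(Add(5, 3), -2)) = Add(-2, Mul(8, -2)) = Add(-2, -16) = -18)
Function('K')(l) = Mul(2, l, Add(-18, l)) (Function('K')(l) = Mul(Add(l, -18), Add(l, l)) = Mul(Add(-18, l), Mul(2, l)) = Mul(2, l, Add(-18, l)))
Mul(Function('K')(140), Pow(a, -1)) = Mul(Mul(2, 140, Add(-18, 140)), Pow(70461, -1)) = Mul(Mul(2, 140, 122), Rational(1, 70461)) = Mul(34160, Rational(1, 70461)) = Rational(34160, 70461)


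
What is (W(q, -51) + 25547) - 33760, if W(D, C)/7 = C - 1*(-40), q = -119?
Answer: -8290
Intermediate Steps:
W(D, C) = 280 + 7*C (W(D, C) = 7*(C - 1*(-40)) = 7*(C + 40) = 7*(40 + C) = 280 + 7*C)
(W(q, -51) + 25547) - 33760 = ((280 + 7*(-51)) + 25547) - 33760 = ((280 - 357) + 25547) - 33760 = (-77 + 25547) - 33760 = 25470 - 33760 = -8290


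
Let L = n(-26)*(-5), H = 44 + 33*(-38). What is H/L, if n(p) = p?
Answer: -121/13 ≈ -9.3077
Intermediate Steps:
H = -1210 (H = 44 - 1254 = -1210)
L = 130 (L = -26*(-5) = 130)
H/L = -1210/130 = -1210*1/130 = -121/13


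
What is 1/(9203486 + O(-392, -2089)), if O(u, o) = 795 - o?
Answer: 1/9206370 ≈ 1.0862e-7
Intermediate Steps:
1/(9203486 + O(-392, -2089)) = 1/(9203486 + (795 - 1*(-2089))) = 1/(9203486 + (795 + 2089)) = 1/(9203486 + 2884) = 1/9206370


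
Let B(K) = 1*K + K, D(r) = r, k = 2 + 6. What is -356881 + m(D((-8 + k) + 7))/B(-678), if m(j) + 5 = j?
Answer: -241965319/678 ≈ -3.5688e+5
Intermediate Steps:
k = 8
m(j) = -5 + j
B(K) = 2*K (B(K) = K + K = 2*K)
-356881 + m(D((-8 + k) + 7))/B(-678) = -356881 + (-5 + ((-8 + 8) + 7))/((2*(-678))) = -356881 + (-5 + (0 + 7))/(-1356) = -356881 + (-5 + 7)*(-1/1356) = -356881 + 2*(-1/1356) = -356881 - 1/678 = -241965319/678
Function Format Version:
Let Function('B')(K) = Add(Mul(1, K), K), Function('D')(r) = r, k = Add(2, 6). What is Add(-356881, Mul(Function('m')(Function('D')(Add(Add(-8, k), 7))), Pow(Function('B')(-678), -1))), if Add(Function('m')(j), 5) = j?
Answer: Rational(-241965319, 678) ≈ -3.5688e+5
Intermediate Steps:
k = 8
Function('m')(j) = Add(-5, j)
Function('B')(K) = Mul(2, K) (Function('B')(K) = Add(K, K) = Mul(2, K))
Add(-356881, Mul(Function('m')(Function('D')(Add(Add(-8, k), 7))), Pow(Function('B')(-678), -1))) = Add(-356881, Mul(Add(-5, Add(Add(-8, 8), 7)), Pow(Mul(2, -678), -1))) = Add(-356881, Mul(Add(-5, Add(0, 7)), Pow(-1356, -1))) = Add(-356881, Mul(Add(-5, 7), Rational(-1, 1356))) = Add(-356881, Mul(2, Rational(-1, 1356))) = Add(-356881, Rational(-1, 678)) = Rational(-241965319, 678)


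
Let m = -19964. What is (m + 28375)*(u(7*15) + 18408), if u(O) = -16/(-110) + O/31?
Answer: 264035277493/1705 ≈ 1.5486e+8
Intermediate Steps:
u(O) = 8/55 + O/31 (u(O) = -16*(-1/110) + O*(1/31) = 8/55 + O/31)
(m + 28375)*(u(7*15) + 18408) = (-19964 + 28375)*((8/55 + (7*15)/31) + 18408) = 8411*((8/55 + (1/31)*105) + 18408) = 8411*((8/55 + 105/31) + 18408) = 8411*(6023/1705 + 18408) = 8411*(31391663/1705) = 264035277493/1705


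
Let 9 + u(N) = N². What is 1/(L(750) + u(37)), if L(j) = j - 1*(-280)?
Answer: 1/2390 ≈ 0.00041841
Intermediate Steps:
L(j) = 280 + j (L(j) = j + 280 = 280 + j)
u(N) = -9 + N²
1/(L(750) + u(37)) = 1/((280 + 750) + (-9 + 37²)) = 1/(1030 + (-9 + 1369)) = 1/(1030 + 1360) = 1/2390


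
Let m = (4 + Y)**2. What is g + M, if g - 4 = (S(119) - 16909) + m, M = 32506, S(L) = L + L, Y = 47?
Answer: 18440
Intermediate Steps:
S(L) = 2*L
m = 2601 (m = (4 + 47)**2 = 51**2 = 2601)
g = -14066 (g = 4 + ((2*119 - 16909) + 2601) = 4 + ((238 - 16909) + 2601) = 4 + (-16671 + 2601) = 4 - 14070 = -14066)
g + M = -14066 + 32506 = 18440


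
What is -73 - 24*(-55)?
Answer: 1247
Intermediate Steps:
-73 - 24*(-55) = -73 + 1320 = 1247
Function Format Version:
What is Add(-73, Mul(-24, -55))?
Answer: 1247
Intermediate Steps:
Add(-73, Mul(-24, -55)) = Add(-73, 1320) = 1247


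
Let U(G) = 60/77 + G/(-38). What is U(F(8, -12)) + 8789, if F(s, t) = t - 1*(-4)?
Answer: 12859755/1463 ≈ 8790.0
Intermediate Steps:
F(s, t) = 4 + t (F(s, t) = t + 4 = 4 + t)
U(G) = 60/77 - G/38 (U(G) = 60*(1/77) + G*(-1/38) = 60/77 - G/38)
U(F(8, -12)) + 8789 = (60/77 - (4 - 12)/38) + 8789 = (60/77 - 1/38*(-8)) + 8789 = (60/77 + 4/19) + 8789 = 1448/1463 + 8789 = 12859755/1463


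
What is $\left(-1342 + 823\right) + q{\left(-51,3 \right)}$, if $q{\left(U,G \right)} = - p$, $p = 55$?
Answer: $-574$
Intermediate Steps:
$q{\left(U,G \right)} = -55$ ($q{\left(U,G \right)} = \left(-1\right) 55 = -55$)
$\left(-1342 + 823\right) + q{\left(-51,3 \right)} = \left(-1342 + 823\right) - 55 = -519 - 55 = -574$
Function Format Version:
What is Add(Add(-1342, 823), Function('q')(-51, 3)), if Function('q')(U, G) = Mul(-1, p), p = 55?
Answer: -574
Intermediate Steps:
Function('q')(U, G) = -55 (Function('q')(U, G) = Mul(-1, 55) = -55)
Add(Add(-1342, 823), Function('q')(-51, 3)) = Add(Add(-1342, 823), -55) = Add(-519, -55) = -574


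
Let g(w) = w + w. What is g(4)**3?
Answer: 512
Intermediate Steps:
g(w) = 2*w
g(4)**3 = (2*4)**3 = 8**3 = 512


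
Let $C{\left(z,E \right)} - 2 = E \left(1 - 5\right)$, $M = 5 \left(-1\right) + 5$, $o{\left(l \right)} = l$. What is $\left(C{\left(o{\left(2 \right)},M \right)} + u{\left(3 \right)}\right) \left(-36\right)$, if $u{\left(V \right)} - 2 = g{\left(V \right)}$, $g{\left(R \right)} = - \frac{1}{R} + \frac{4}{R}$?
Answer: $-180$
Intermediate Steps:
$g{\left(R \right)} = \frac{3}{R}$
$M = 0$ ($M = -5 + 5 = 0$)
$u{\left(V \right)} = 2 + \frac{3}{V}$
$C{\left(z,E \right)} = 2 - 4 E$ ($C{\left(z,E \right)} = 2 + E \left(1 - 5\right) = 2 + E \left(-4\right) = 2 - 4 E$)
$\left(C{\left(o{\left(2 \right)},M \right)} + u{\left(3 \right)}\right) \left(-36\right) = \left(\left(2 - 0\right) + \left(2 + \frac{3}{3}\right)\right) \left(-36\right) = \left(\left(2 + 0\right) + \left(2 + 3 \cdot \frac{1}{3}\right)\right) \left(-36\right) = \left(2 + \left(2 + 1\right)\right) \left(-36\right) = \left(2 + 3\right) \left(-36\right) = 5 \left(-36\right) = -180$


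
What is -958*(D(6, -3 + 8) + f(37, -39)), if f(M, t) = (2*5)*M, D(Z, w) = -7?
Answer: -347754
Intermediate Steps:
f(M, t) = 10*M
-958*(D(6, -3 + 8) + f(37, -39)) = -958*(-7 + 10*37) = -958*(-7 + 370) = -958*363 = -347754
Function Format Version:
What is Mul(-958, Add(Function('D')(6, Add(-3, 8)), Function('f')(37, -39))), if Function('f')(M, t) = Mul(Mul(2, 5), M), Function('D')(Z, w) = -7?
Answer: -347754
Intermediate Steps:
Function('f')(M, t) = Mul(10, M)
Mul(-958, Add(Function('D')(6, Add(-3, 8)), Function('f')(37, -39))) = Mul(-958, Add(-7, Mul(10, 37))) = Mul(-958, Add(-7, 370)) = Mul(-958, 363) = -347754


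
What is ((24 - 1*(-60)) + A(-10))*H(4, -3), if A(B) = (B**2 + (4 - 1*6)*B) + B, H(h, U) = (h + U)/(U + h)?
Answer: 194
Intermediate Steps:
H(h, U) = 1 (H(h, U) = (U + h)/(U + h) = 1)
A(B) = B**2 - B (A(B) = (B**2 + (4 - 6)*B) + B = (B**2 - 2*B) + B = B**2 - B)
((24 - 1*(-60)) + A(-10))*H(4, -3) = ((24 - 1*(-60)) - 10*(-1 - 10))*1 = ((24 + 60) - 10*(-11))*1 = (84 + 110)*1 = 194*1 = 194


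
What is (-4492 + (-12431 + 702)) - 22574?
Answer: -38795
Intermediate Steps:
(-4492 + (-12431 + 702)) - 22574 = (-4492 - 11729) - 22574 = -16221 - 22574 = -38795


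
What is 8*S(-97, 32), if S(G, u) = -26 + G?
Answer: -984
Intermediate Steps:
8*S(-97, 32) = 8*(-26 - 97) = 8*(-123) = -984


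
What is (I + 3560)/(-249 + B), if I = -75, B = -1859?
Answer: -205/124 ≈ -1.6532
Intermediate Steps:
(I + 3560)/(-249 + B) = (-75 + 3560)/(-249 - 1859) = 3485/(-2108) = 3485*(-1/2108) = -205/124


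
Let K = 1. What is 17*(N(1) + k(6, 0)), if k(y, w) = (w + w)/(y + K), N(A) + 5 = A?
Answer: -68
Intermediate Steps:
N(A) = -5 + A
k(y, w) = 2*w/(1 + y) (k(y, w) = (w + w)/(y + 1) = (2*w)/(1 + y) = 2*w/(1 + y))
17*(N(1) + k(6, 0)) = 17*((-5 + 1) + 2*0/(1 + 6)) = 17*(-4 + 2*0/7) = 17*(-4 + 2*0*(⅐)) = 17*(-4 + 0) = 17*(-4) = -68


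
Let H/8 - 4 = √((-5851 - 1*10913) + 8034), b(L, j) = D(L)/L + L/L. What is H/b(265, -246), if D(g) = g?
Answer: 16 + 12*I*√970 ≈ 16.0 + 373.74*I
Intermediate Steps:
b(L, j) = 2 (b(L, j) = L/L + L/L = 1 + 1 = 2)
H = 32 + 24*I*√970 (H = 32 + 8*√((-5851 - 1*10913) + 8034) = 32 + 8*√((-5851 - 10913) + 8034) = 32 + 8*√(-16764 + 8034) = 32 + 8*√(-8730) = 32 + 8*(3*I*√970) = 32 + 24*I*√970 ≈ 32.0 + 747.48*I)
H/b(265, -246) = (32 + 24*I*√970)/2 = (32 + 24*I*√970)*(½) = 16 + 12*I*√970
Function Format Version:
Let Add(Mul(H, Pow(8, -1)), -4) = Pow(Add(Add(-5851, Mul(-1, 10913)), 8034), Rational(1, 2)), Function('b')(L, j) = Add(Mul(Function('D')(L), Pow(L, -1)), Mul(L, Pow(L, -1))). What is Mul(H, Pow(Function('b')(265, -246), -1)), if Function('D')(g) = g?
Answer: Add(16, Mul(12, I, Pow(970, Rational(1, 2)))) ≈ Add(16.000, Mul(373.74, I))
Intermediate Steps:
Function('b')(L, j) = 2 (Function('b')(L, j) = Add(Mul(L, Pow(L, -1)), Mul(L, Pow(L, -1))) = Add(1, 1) = 2)
H = Add(32, Mul(24, I, Pow(970, Rational(1, 2)))) (H = Add(32, Mul(8, Pow(Add(Add(-5851, Mul(-1, 10913)), 8034), Rational(1, 2)))) = Add(32, Mul(8, Pow(Add(Add(-5851, -10913), 8034), Rational(1, 2)))) = Add(32, Mul(8, Pow(Add(-16764, 8034), Rational(1, 2)))) = Add(32, Mul(8, Pow(-8730, Rational(1, 2)))) = Add(32, Mul(8, Mul(3, I, Pow(970, Rational(1, 2))))) = Add(32, Mul(24, I, Pow(970, Rational(1, 2)))) ≈ Add(32.000, Mul(747.48, I)))
Mul(H, Pow(Function('b')(265, -246), -1)) = Mul(Add(32, Mul(24, I, Pow(970, Rational(1, 2)))), Pow(2, -1)) = Mul(Add(32, Mul(24, I, Pow(970, Rational(1, 2)))), Rational(1, 2)) = Add(16, Mul(12, I, Pow(970, Rational(1, 2))))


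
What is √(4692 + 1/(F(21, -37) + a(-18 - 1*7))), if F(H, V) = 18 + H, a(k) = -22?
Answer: √1356005/17 ≈ 68.499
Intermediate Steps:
√(4692 + 1/(F(21, -37) + a(-18 - 1*7))) = √(4692 + 1/((18 + 21) - 22)) = √(4692 + 1/(39 - 22)) = √(4692 + 1/17) = √(79765/17) = √1356005/17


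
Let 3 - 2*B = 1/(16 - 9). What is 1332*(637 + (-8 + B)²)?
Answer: 44394228/49 ≈ 9.0601e+5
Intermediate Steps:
B = 10/7 (B = 3/2 - 1/(2*(16 - 9)) = 3/2 - ½/7 = 3/2 - ½*⅐ = 3/2 - 1/14 = 10/7 ≈ 1.4286)
1332*(637 + (-8 + B)²) = 1332*(637 + (-8 + 10/7)²) = 1332*(637 + (-46/7)²) = 1332*(637 + 2116/49) = 1332*(33329/49) = 44394228/49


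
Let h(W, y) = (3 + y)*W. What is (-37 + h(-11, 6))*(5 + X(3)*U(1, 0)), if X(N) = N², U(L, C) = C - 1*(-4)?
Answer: -5576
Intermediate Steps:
h(W, y) = W*(3 + y)
U(L, C) = 4 + C (U(L, C) = C + 4 = 4 + C)
(-37 + h(-11, 6))*(5 + X(3)*U(1, 0)) = (-37 - 11*(3 + 6))*(5 + 3²*(4 + 0)) = (-37 - 11*9)*(5 + 9*4) = (-37 - 99)*(5 + 36) = -136*41 = -5576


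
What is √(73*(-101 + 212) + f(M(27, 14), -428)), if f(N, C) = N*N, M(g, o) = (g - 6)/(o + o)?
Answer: √129657/4 ≈ 90.020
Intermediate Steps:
M(g, o) = (-6 + g)/(2*o) (M(g, o) = (-6 + g)/((2*o)) = (-6 + g)*(1/(2*o)) = (-6 + g)/(2*o))
f(N, C) = N²
√(73*(-101 + 212) + f(M(27, 14), -428)) = √(73*(-101 + 212) + ((½)*(-6 + 27)/14)²) = √(73*111 + ((½)*(1/14)*21)²) = √(8103 + (¾)²) = √(8103 + 9/16) = √(129657/16) = √129657/4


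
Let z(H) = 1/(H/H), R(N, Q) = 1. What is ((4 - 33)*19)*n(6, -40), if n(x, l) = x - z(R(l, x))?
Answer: -2755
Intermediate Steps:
z(H) = 1 (z(H) = 1/1 = 1)
n(x, l) = -1 + x (n(x, l) = x - 1*1 = x - 1 = -1 + x)
((4 - 33)*19)*n(6, -40) = ((4 - 33)*19)*(-1 + 6) = -29*19*5 = -551*5 = -2755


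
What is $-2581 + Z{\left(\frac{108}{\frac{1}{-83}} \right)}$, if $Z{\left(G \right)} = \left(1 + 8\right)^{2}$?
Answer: $-2500$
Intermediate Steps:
$Z{\left(G \right)} = 81$ ($Z{\left(G \right)} = 9^{2} = 81$)
$-2581 + Z{\left(\frac{108}{\frac{1}{-83}} \right)} = -2581 + 81 = -2500$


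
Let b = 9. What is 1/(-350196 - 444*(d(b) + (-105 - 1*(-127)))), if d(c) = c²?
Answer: -1/395928 ≈ -2.5257e-6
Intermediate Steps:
1/(-350196 - 444*(d(b) + (-105 - 1*(-127)))) = 1/(-350196 - 444*(9² + (-105 - 1*(-127)))) = 1/(-350196 - 444*(81 + (-105 + 127))) = 1/(-350196 - 444*(81 + 22)) = 1/(-350196 - 444*103) = 1/(-350196 - 45732) = 1/(-395928) = -1/395928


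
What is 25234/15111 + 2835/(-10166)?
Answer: 9290833/6679062 ≈ 1.3910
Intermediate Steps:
25234/15111 + 2835/(-10166) = 25234*(1/15111) + 2835*(-1/10166) = 25234/15111 - 2835/10166 = 9290833/6679062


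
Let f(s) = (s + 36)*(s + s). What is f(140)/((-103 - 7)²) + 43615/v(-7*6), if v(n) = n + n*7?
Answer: -2323561/18480 ≈ -125.73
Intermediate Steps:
f(s) = 2*s*(36 + s) (f(s) = (36 + s)*(2*s) = 2*s*(36 + s))
v(n) = 8*n (v(n) = n + 7*n = 8*n)
f(140)/((-103 - 7)²) + 43615/v(-7*6) = (2*140*(36 + 140))/((-103 - 7)²) + 43615/((8*(-7*6))) = (2*140*176)/((-110)²) + 43615/((8*(-42))) = 49280/12100 + 43615/(-336) = 49280*(1/12100) + 43615*(-1/336) = 224/55 - 43615/336 = -2323561/18480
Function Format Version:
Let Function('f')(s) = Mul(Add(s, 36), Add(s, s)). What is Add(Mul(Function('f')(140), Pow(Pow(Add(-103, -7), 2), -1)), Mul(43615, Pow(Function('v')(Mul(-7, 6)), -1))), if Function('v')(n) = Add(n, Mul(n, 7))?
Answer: Rational(-2323561, 18480) ≈ -125.73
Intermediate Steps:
Function('f')(s) = Mul(2, s, Add(36, s)) (Function('f')(s) = Mul(Add(36, s), Mul(2, s)) = Mul(2, s, Add(36, s)))
Function('v')(n) = Mul(8, n) (Function('v')(n) = Add(n, Mul(7, n)) = Mul(8, n))
Add(Mul(Function('f')(140), Pow(Pow(Add(-103, -7), 2), -1)), Mul(43615, Pow(Function('v')(Mul(-7, 6)), -1))) = Add(Mul(Mul(2, 140, Add(36, 140)), Pow(Pow(Add(-103, -7), 2), -1)), Mul(43615, Pow(Mul(8, Mul(-7, 6)), -1))) = Add(Mul(Mul(2, 140, 176), Pow(Pow(-110, 2), -1)), Mul(43615, Pow(Mul(8, -42), -1))) = Add(Mul(49280, Pow(12100, -1)), Mul(43615, Pow(-336, -1))) = Add(Mul(49280, Rational(1, 12100)), Mul(43615, Rational(-1, 336))) = Add(Rational(224, 55), Rational(-43615, 336)) = Rational(-2323561, 18480)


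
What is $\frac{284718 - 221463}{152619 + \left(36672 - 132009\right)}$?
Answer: $\frac{21085}{19094} \approx 1.1043$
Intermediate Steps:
$\frac{284718 - 221463}{152619 + \left(36672 - 132009\right)} = \frac{63255}{152619 - 95337} = \frac{63255}{57282} = 63255 \cdot \frac{1}{57282} = \frac{21085}{19094}$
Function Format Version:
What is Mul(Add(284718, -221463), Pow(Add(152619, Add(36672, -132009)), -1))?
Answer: Rational(21085, 19094) ≈ 1.1043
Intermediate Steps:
Mul(Add(284718, -221463), Pow(Add(152619, Add(36672, -132009)), -1)) = Mul(63255, Pow(Add(152619, -95337), -1)) = Mul(63255, Pow(57282, -1)) = Mul(63255, Rational(1, 57282)) = Rational(21085, 19094)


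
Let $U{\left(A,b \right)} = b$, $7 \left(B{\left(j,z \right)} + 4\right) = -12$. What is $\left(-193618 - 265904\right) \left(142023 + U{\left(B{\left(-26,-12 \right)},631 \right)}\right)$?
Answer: $-65552651388$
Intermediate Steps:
$B{\left(j,z \right)} = - \frac{40}{7}$ ($B{\left(j,z \right)} = -4 + \frac{1}{7} \left(-12\right) = -4 - \frac{12}{7} = - \frac{40}{7}$)
$\left(-193618 - 265904\right) \left(142023 + U{\left(B{\left(-26,-12 \right)},631 \right)}\right) = \left(-193618 - 265904\right) \left(142023 + 631\right) = \left(-459522\right) 142654 = -65552651388$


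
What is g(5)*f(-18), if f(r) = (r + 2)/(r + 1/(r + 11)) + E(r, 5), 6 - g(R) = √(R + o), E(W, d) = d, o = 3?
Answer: 4482/127 - 1494*√2/127 ≈ 18.655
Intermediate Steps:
g(R) = 6 - √(3 + R) (g(R) = 6 - √(R + 3) = 6 - √(3 + R))
f(r) = 5 + (2 + r)/(r + 1/(11 + r)) (f(r) = (r + 2)/(r + 1/(r + 11)) + 5 = (2 + r)/(r + 1/(11 + r)) + 5 = 5 + (2 + r)/(r + 1/(11 + r)))
g(5)*f(-18) = (6 - √(3 + 5))*((27 + 6*(-18)² + 68*(-18))/(1 + (-18)² + 11*(-18))) = (6 - √8)*((27 + 6*324 - 1224)/(1 + 324 - 198)) = (6 - 2*√2)*((27 + 1944 - 1224)/127) = (6 - 2*√2)*((1/127)*747) = (6 - 2*√2)*(747/127) = 4482/127 - 1494*√2/127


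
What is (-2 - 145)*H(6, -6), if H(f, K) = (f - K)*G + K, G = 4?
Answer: -6174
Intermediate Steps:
H(f, K) = -3*K + 4*f (H(f, K) = (f - K)*4 + K = (-4*K + 4*f) + K = -3*K + 4*f)
(-2 - 145)*H(6, -6) = (-2 - 145)*(-3*(-6) + 4*6) = -147*(18 + 24) = -147*42 = -6174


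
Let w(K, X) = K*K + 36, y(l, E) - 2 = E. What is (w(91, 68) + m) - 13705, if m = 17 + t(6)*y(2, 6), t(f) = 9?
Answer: -5299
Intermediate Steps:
y(l, E) = 2 + E
w(K, X) = 36 + K**2 (w(K, X) = K**2 + 36 = 36 + K**2)
m = 89 (m = 17 + 9*(2 + 6) = 17 + 9*8 = 17 + 72 = 89)
(w(91, 68) + m) - 13705 = ((36 + 91**2) + 89) - 13705 = ((36 + 8281) + 89) - 13705 = (8317 + 89) - 13705 = 8406 - 13705 = -5299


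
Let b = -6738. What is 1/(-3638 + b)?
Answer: -1/10376 ≈ -9.6376e-5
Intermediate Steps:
1/(-3638 + b) = 1/(-3638 - 6738) = 1/(-10376) = -1/10376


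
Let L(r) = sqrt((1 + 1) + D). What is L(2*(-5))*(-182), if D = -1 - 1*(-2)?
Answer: -182*sqrt(3) ≈ -315.23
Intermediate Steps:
D = 1 (D = -1 + 2 = 1)
L(r) = sqrt(3) (L(r) = sqrt((1 + 1) + 1) = sqrt(2 + 1) = sqrt(3))
L(2*(-5))*(-182) = sqrt(3)*(-182) = -182*sqrt(3)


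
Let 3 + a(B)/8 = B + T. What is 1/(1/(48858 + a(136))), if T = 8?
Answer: 49986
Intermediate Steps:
a(B) = 40 + 8*B (a(B) = -24 + 8*(B + 8) = -24 + 8*(8 + B) = -24 + (64 + 8*B) = 40 + 8*B)
1/(1/(48858 + a(136))) = 1/(1/(48858 + (40 + 8*136))) = 1/(1/(48858 + (40 + 1088))) = 1/(1/(48858 + 1128)) = 1/(1/49986) = 49986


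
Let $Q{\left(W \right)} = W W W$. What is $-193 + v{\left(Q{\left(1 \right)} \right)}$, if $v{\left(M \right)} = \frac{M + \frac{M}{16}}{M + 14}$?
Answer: $- \frac{46303}{240} \approx -192.93$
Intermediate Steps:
$Q{\left(W \right)} = W^{3}$ ($Q{\left(W \right)} = W^{2} W = W^{3}$)
$v{\left(M \right)} = \frac{17 M}{16 \left(14 + M\right)}$ ($v{\left(M \right)} = \frac{M + M \frac{1}{16}}{14 + M} = \frac{M + \frac{M}{16}}{14 + M} = \frac{\frac{17}{16} M}{14 + M} = \frac{17 M}{16 \left(14 + M\right)}$)
$-193 + v{\left(Q{\left(1 \right)} \right)} = -193 + \frac{17 \cdot 1^{3}}{16 \left(14 + 1^{3}\right)} = -193 + \frac{17}{16} \cdot 1 \frac{1}{14 + 1} = -193 + \frac{17}{16} \cdot 1 \cdot \frac{1}{15} = -193 + \frac{17}{240} = - \frac{46303}{240}$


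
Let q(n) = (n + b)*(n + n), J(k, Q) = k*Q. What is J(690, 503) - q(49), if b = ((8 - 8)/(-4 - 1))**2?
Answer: 342268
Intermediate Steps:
b = 0 (b = (0/(-5))**2 = (0*(-1/5))**2 = 0**2 = 0)
J(k, Q) = Q*k
q(n) = 2*n**2 (q(n) = (n + 0)*(n + n) = n*(2*n) = 2*n**2)
J(690, 503) - q(49) = 503*690 - 2*49**2 = 347070 - 2*2401 = 347070 - 1*4802 = 347070 - 4802 = 342268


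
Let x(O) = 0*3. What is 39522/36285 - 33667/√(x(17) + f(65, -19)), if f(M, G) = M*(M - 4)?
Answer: 13174/12095 - 33667*√3965/3965 ≈ -533.58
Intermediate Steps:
x(O) = 0
f(M, G) = M*(-4 + M)
39522/36285 - 33667/√(x(17) + f(65, -19)) = 39522/36285 - 33667/√(0 + 65*(-4 + 65)) = 39522*(1/36285) - 33667/√(0 + 65*61) = 13174/12095 - 33667/√(0 + 3965) = 13174/12095 - 33667*√3965/3965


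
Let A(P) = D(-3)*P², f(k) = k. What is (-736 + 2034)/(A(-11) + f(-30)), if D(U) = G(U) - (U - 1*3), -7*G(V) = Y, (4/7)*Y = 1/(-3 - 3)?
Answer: 31152/16825 ≈ 1.8515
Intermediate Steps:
Y = -7/24 (Y = 7/(4*(-3 - 3)) = (7/4)/(-6) = (7/4)*(-⅙) = -7/24 ≈ -0.29167)
G(V) = 1/24 (G(V) = -⅐*(-7/24) = 1/24)
D(U) = 73/24 - U (D(U) = 1/24 - (U - 1*3) = 1/24 - (U - 3) = 1/24 - (-3 + U) = 1/24 + (3 - U) = 73/24 - U)
A(P) = 145*P²/24 (A(P) = (73/24 - 1*(-3))*P² = (73/24 + 3)*P² = 145*P²/24)
(-736 + 2034)/(A(-11) + f(-30)) = (-736 + 2034)/((145/24)*(-11)² - 30) = 1298/((145/24)*121 - 30) = 1298/(17545/24 - 30) = 1298/(16825/24) = 1298*(24/16825) = 31152/16825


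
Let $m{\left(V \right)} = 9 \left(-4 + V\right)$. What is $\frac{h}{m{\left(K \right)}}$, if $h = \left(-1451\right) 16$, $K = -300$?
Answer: $\frac{1451}{171} \approx 8.4854$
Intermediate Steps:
$m{\left(V \right)} = -36 + 9 V$
$h = -23216$
$\frac{h}{m{\left(K \right)}} = - \frac{23216}{-36 + 9 \left(-300\right)} = - \frac{23216}{-36 - 2700} = - \frac{23216}{-2736} = \left(-23216\right) \left(- \frac{1}{2736}\right) = \frac{1451}{171}$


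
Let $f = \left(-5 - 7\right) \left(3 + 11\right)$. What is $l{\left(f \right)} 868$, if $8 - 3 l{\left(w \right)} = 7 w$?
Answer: $\frac{1027712}{3} \approx 3.4257 \cdot 10^{5}$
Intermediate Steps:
$f = -168$ ($f = \left(-12\right) 14 = -168$)
$l{\left(w \right)} = \frac{8}{3} - \frac{7 w}{3}$
$l{\left(f \right)} 868 = \left(\frac{8}{3} - -392\right) 868 = \left(\frac{8}{3} + 392\right) 868 = \frac{1184}{3} \cdot 868 = \frac{1027712}{3}$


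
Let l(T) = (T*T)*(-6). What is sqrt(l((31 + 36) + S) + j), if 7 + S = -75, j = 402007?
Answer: sqrt(400657) ≈ 632.97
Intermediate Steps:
S = -82 (S = -7 - 75 = -82)
l(T) = -6*T**2 (l(T) = T**2*(-6) = -6*T**2)
sqrt(l((31 + 36) + S) + j) = sqrt(-6*((31 + 36) - 82)**2 + 402007) = sqrt(-6*(67 - 82)**2 + 402007) = sqrt(-6*(-15)**2 + 402007) = sqrt(-6*225 + 402007) = sqrt(-1350 + 402007) = sqrt(400657)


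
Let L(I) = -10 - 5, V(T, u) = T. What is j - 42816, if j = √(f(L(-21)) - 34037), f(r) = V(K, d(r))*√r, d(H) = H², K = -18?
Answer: -42816 + √(-34037 - 18*I*√15) ≈ -42816.0 - 184.49*I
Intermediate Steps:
L(I) = -15
f(r) = -18*√r
j = √(-34037 - 18*I*√15) (j = √(-18*I*√15 - 34037) = √(-34037 - 18*I*√15) ≈ 0.189 - 184.49*I)
j - 42816 = √(-34037 - 18*I*√15) - 42816 = -42816 + √(-34037 - 18*I*√15)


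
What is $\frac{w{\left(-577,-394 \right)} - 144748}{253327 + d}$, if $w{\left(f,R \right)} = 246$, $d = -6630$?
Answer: $- \frac{144502}{246697} \approx -0.58575$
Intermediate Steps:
$\frac{w{\left(-577,-394 \right)} - 144748}{253327 + d} = \frac{246 - 144748}{253327 - 6630} = - \frac{144502}{246697}$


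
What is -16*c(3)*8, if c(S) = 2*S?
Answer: -768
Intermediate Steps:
-16*c(3)*8 = -32*3*8 = -16*6*8 = -96*8 = -768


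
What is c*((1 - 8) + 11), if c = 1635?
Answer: 6540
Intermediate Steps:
c*((1 - 8) + 11) = 1635*((1 - 8) + 11) = 1635*(-7 + 11) = 1635*4 = 6540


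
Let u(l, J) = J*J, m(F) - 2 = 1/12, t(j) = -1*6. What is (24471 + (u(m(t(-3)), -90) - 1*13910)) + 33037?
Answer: 51698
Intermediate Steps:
t(j) = -6
m(F) = 25/12 (m(F) = 2 + 1/12 = 25/12)
u(l, J) = J²
(24471 + (u(m(t(-3)), -90) - 1*13910)) + 33037 = (24471 + ((-90)² - 1*13910)) + 33037 = (24471 + (8100 - 13910)) + 33037 = (24471 - 5810) + 33037 = 18661 + 33037 = 51698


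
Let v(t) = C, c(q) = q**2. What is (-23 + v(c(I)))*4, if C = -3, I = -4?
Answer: -104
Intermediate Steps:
v(t) = -3
(-23 + v(c(I)))*4 = (-23 - 3)*4 = -26*4 = -104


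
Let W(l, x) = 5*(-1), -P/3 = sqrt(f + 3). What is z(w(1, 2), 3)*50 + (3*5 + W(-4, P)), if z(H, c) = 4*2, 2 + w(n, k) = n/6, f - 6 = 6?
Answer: 410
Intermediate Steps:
f = 12 (f = 6 + 6 = 12)
w(n, k) = -2 + n/6
P = -3*sqrt(15) (P = -3*sqrt(12 + 3) = -3*sqrt(15) ≈ -11.619)
W(l, x) = -5
z(H, c) = 8
z(w(1, 2), 3)*50 + (3*5 + W(-4, P)) = 8*50 + (3*5 - 5) = 400 + (15 - 5) = 400 + 10 = 410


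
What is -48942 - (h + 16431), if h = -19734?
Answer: -45639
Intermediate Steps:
-48942 - (h + 16431) = -48942 - (-19734 + 16431) = -48942 - 1*(-3303) = -48942 + 3303 = -45639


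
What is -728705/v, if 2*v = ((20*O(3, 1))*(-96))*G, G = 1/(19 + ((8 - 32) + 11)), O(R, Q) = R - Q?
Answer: 145741/64 ≈ 2277.2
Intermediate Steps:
G = ⅙ (G = 1/(19 + (-24 + 11)) = 1/(19 - 13) = 1/6 = ⅙ ≈ 0.16667)
v = -320 (v = (((20*(3 - 1*1))*(-96))*(⅙))/2 = (((20*(3 - 1))*(-96))*(⅙))/2 = (((20*2)*(-96))*(⅙))/2 = ((40*(-96))*(⅙))/2 = (-3840*⅙)/2 = (½)*(-640) = -320)
-728705/v = -728705/(-320) = -728705*(-1/320) = 145741/64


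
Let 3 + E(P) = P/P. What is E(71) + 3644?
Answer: 3642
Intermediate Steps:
E(P) = -2 (E(P) = -3 + P/P = -3 + 1 = -2)
E(71) + 3644 = -2 + 3644 = 3642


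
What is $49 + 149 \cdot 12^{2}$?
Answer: $21505$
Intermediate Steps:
$49 + 149 \cdot 12^{2} = 49 + 149 \cdot 144 = 49 + 21456 = 21505$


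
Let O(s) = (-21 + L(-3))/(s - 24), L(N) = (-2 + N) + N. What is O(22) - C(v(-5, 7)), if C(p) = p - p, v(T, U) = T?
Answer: 29/2 ≈ 14.500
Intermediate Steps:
C(p) = 0
L(N) = -2 + 2*N
O(s) = -29/(-24 + s) (O(s) = (-21 + (-2 + 2*(-3)))/(s - 24) = (-21 + (-2 - 6))/(-24 + s) = (-21 - 8)/(-24 + s) = -29/(-24 + s))
O(22) - C(v(-5, 7)) = -29/(-24 + 22) - 1*0 = -29/(-2) + 0 = -29*(-1/2) + 0 = 29/2 + 0 = 29/2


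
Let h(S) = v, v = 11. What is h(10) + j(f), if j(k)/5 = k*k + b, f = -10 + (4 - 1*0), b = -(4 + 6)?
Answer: 141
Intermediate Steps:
h(S) = 11
b = -10 (b = -1*10 = -10)
f = -6 (f = -10 + (4 + 0) = -10 + 4 = -6)
j(k) = -50 + 5*k**2 (j(k) = 5*(k*k - 10) = 5*(k**2 - 10) = 5*(-10 + k**2) = -50 + 5*k**2)
h(10) + j(f) = 11 + (-50 + 5*(-6)**2) = 11 + (-50 + 5*36) = 11 + (-50 + 180) = 11 + 130 = 141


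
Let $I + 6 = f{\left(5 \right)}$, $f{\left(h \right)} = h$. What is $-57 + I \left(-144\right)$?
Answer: $87$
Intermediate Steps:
$I = -1$ ($I = -6 + 5 = -1$)
$-57 + I \left(-144\right) = -57 - -144 = -57 + 144 = 87$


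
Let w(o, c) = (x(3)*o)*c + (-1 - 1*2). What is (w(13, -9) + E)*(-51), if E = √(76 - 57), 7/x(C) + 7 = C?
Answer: -41157/4 - 51*√19 ≈ -10512.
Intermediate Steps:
x(C) = 7/(-7 + C)
E = √19 ≈ 4.3589
w(o, c) = -3 - 7*c*o/4 (w(o, c) = ((7/(-7 + 3))*o)*c + (-1 - 1*2) = ((7/(-4))*o)*c + (-1 - 2) = ((7*(-¼))*o)*c - 3 = (-7*o/4)*c - 3 = -7*c*o/4 - 3 = -3 - 7*c*o/4)
(w(13, -9) + E)*(-51) = ((-3 - 7/4*(-9)*13) + √19)*(-51) = ((-3 + 819/4) + √19)*(-51) = (807/4 + √19)*(-51) = -41157/4 - 51*√19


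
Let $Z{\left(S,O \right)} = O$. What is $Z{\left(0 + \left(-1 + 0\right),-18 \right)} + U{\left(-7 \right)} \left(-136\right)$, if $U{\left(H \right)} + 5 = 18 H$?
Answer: $17798$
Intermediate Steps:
$U{\left(H \right)} = -5 + 18 H$
$Z{\left(0 + \left(-1 + 0\right),-18 \right)} + U{\left(-7 \right)} \left(-136\right) = -18 + \left(-5 + 18 \left(-7\right)\right) \left(-136\right) = -18 + \left(-5 - 126\right) \left(-136\right) = -18 - -17816 = -18 + 17816 = 17798$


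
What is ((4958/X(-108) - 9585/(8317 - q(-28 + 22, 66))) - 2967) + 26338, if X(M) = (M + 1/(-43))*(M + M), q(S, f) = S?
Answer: 97577393238511/4175316180 ≈ 23370.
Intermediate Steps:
X(M) = 2*M*(-1/43 + M) (X(M) = (M - 1/43)*(2*M) = (-1/43 + M)*(2*M) = 2*M*(-1/43 + M))
((4958/X(-108) - 9585/(8317 - q(-28 + 22, 66))) - 2967) + 26338 = ((4958/(((2/43)*(-108)*(-1 + 43*(-108)))) - 9585/(8317 - (-28 + 22))) - 2967) + 26338 = ((4958/(((2/43)*(-108)*(-1 - 4644))) - 9585/(8317 - 1*(-6))) - 2967) + 26338 = ((4958/(((2/43)*(-108)*(-4645))) - 9585/(8317 + 6)) - 2967) + 26338 = ((4958/(1003320/43) - 9585/8323) - 2967) + 26338 = ((4958*(43/1003320) - 9585*1/8323) - 2967) + 26338 = ((106597/501660 - 9585/8323) - 2967) + 26338 = (-3921204269/4175316180 - 2967) + 26338 = -12392084310329/4175316180 + 26338 = 97577393238511/4175316180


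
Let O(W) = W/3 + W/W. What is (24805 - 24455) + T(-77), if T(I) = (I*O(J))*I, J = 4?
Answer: 42553/3 ≈ 14184.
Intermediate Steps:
O(W) = 1 + W/3 (O(W) = W*(1/3) + 1 = W/3 + 1 = 1 + W/3)
T(I) = 7*I**2/3 (T(I) = (I*(1 + (1/3)*4))*I = (I*(1 + 4/3))*I = (I*(7/3))*I = (7*I/3)*I = 7*I**2/3)
(24805 - 24455) + T(-77) = (24805 - 24455) + (7/3)*(-77)**2 = 350 + (7/3)*5929 = 350 + 41503/3 = 42553/3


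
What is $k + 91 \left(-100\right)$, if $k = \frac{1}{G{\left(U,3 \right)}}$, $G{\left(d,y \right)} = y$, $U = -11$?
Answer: $- \frac{27299}{3} \approx -9099.7$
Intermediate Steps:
$k = \frac{1}{3} \approx 0.33333$
$k + 91 \left(-100\right) = \frac{1}{3} + 91 \left(-100\right) = \frac{1}{3} - 9100 = - \frac{27299}{3}$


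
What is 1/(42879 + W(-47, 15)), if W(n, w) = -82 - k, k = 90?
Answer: 1/42707 ≈ 2.3415e-5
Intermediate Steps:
W(n, w) = -172 (W(n, w) = -82 - 1*90 = -82 - 90 = -172)
1/(42879 + W(-47, 15)) = 1/(42879 - 172) = 1/42707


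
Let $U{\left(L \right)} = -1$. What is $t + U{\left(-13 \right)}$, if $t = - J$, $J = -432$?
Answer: $431$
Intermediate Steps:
$t = 432$ ($t = \left(-1\right) \left(-432\right) = 432$)
$t + U{\left(-13 \right)} = 432 - 1 = 431$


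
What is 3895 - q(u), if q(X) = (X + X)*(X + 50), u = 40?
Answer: -3305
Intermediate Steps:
q(X) = 2*X*(50 + X) (q(X) = (2*X)*(50 + X) = 2*X*(50 + X))
3895 - q(u) = 3895 - 2*40*(50 + 40) = 3895 - 2*40*90 = 3895 - 1*7200 = 3895 - 7200 = -3305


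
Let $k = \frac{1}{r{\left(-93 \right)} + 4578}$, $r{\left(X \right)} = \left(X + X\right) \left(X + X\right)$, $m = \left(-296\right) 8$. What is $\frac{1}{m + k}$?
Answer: $- \frac{39174}{92764031} \approx -0.0004223$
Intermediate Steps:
$m = -2368$
$r{\left(X \right)} = 4 X^{2}$ ($r{\left(X \right)} = 2 X 2 X = 4 X^{2}$)
$k = \frac{1}{39174}$ ($k = \frac{1}{4 \left(-93\right)^{2} + 4578} = \frac{1}{4 \cdot 8649 + 4578} = \frac{1}{34596 + 4578} = \frac{1}{39174} \approx 2.5527 \cdot 10^{-5}$)
$\frac{1}{m + k} = \frac{1}{-2368 + \frac{1}{39174}} = \frac{1}{- \frac{92764031}{39174}} = - \frac{39174}{92764031}$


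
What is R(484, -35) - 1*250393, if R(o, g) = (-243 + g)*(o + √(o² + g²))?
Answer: -384945 - 278*√235481 ≈ -5.1985e+5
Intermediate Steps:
R(o, g) = (-243 + g)*(o + √(g² + o²))
R(484, -35) - 1*250393 = (-243*484 - 243*√((-35)² + 484²) - 35*484 - 35*√((-35)² + 484²)) - 1*250393 = (-117612 - 243*√(1225 + 234256) - 16940 - 35*√(1225 + 234256)) - 250393 = (-117612 - 243*√235481 - 16940 - 35*√235481) - 250393 = (-134552 - 278*√235481) - 250393 = -384945 - 278*√235481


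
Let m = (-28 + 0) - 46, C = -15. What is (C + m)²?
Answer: 7921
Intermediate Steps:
m = -74 (m = -28 - 46 = -74)
(C + m)² = (-15 - 74)² = (-89)² = 7921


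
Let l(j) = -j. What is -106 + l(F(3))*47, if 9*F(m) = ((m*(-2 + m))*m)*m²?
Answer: -529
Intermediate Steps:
F(m) = m⁴*(-2 + m)/9 (F(m) = (((m*(-2 + m))*m)*m²)/9 = ((m²*(-2 + m))*m²)/9 = (m⁴*(-2 + m))/9 = m⁴*(-2 + m)/9)
-106 + l(F(3))*47 = -106 - 3⁴*(-2 + 3)/9*47 = -106 - 81/9*47 = -106 - 1*9*47 = -106 - 9*47 = -106 - 423 = -529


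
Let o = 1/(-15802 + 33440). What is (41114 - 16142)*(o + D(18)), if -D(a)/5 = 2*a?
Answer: -39641039754/8819 ≈ -4.4950e+6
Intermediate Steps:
o = 1/17638 ≈ 5.6696e-5
D(a) = -10*a
(41114 - 16142)*(o + D(18)) = (41114 - 16142)*(1/17638 - 10*18) = 24972*(1/17638 - 180) = 24972*(-3174839/17638) = -39641039754/8819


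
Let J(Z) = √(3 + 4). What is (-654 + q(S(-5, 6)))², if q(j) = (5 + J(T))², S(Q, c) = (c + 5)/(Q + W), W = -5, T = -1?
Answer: 387584 - 12440*√7 ≈ 3.5467e+5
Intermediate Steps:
S(Q, c) = (5 + c)/(-5 + Q) (S(Q, c) = (c + 5)/(Q - 5) = (5 + c)/(-5 + Q))
J(Z) = √7
q(j) = (5 + √7)²
(-654 + q(S(-5, 6)))² = (-654 + (5 + √7)²)²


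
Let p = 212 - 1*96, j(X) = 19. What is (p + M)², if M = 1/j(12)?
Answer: 4862025/361 ≈ 13468.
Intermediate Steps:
p = 116 (p = 212 - 96 = 116)
M = 1/19 ≈ 0.052632
(p + M)² = (116 + 1/19)² = (2205/19)² = 4862025/361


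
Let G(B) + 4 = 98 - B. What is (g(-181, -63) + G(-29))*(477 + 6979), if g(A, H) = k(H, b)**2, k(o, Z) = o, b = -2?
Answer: 30509952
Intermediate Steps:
G(B) = 94 - B (G(B) = -4 + (98 - B) = 94 - B)
g(A, H) = H**2
(g(-181, -63) + G(-29))*(477 + 6979) = ((-63)**2 + (94 - 1*(-29)))*(477 + 6979) = (3969 + (94 + 29))*7456 = (3969 + 123)*7456 = 4092*7456 = 30509952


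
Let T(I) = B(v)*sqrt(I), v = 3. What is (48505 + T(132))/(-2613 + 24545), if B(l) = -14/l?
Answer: 48505/21932 - 7*sqrt(33)/16449 ≈ 2.2092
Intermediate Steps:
T(I) = -14*sqrt(I)/3 (T(I) = (-14/3)*sqrt(I) = (-14*1/3)*sqrt(I) = -14*sqrt(I)/3)
(48505 + T(132))/(-2613 + 24545) = (48505 - 28*sqrt(33)/3)/(-2613 + 24545) = (48505 - 28*sqrt(33)/3)/21932 = (48505 - 28*sqrt(33)/3)*(1/21932) = 48505/21932 - 7*sqrt(33)/16449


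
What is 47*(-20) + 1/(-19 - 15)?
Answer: -31961/34 ≈ -940.03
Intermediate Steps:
47*(-20) + 1/(-19 - 15) = -940 + 1/(-34) = -940 - 1/34 = -31961/34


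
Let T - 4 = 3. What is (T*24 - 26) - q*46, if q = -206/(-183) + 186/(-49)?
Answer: 2374738/8967 ≈ 264.83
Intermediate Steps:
T = 7 (T = 4 + 3 = 7)
q = -23944/8967 (q = -206*(-1/183) + 186*(-1/49) = 206/183 - 186/49 = -23944/8967 ≈ -2.6702)
(T*24 - 26) - q*46 = (7*24 - 26) - (-23944)*46/8967 = (168 - 26) - 1*(-1101424/8967) = 142 + 1101424/8967 = 2374738/8967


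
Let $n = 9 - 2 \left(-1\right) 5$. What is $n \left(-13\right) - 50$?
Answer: $-297$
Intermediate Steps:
$n = 19$ ($n = 9 - \left(-2\right) 5 = 9 - -10 = 9 + 10 = 19$)
$n \left(-13\right) - 50 = 19 \left(-13\right) - 50 = -247 - 50 = -297$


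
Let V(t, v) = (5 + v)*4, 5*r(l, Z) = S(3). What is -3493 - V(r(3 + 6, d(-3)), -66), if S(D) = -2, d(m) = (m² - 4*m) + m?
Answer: -3249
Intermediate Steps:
d(m) = m² - 3*m
r(l, Z) = -⅖ (r(l, Z) = (⅕)*(-2) = -⅖)
V(t, v) = 20 + 4*v
-3493 - V(r(3 + 6, d(-3)), -66) = -3493 - (20 + 4*(-66)) = -3493 - (20 - 264) = -3493 - 1*(-244) = -3493 + 244 = -3249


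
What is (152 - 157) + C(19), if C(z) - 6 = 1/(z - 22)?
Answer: ⅔ ≈ 0.66667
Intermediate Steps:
C(z) = 6 + 1/(-22 + z) (C(z) = 6 + 1/(z - 22) = 6 + 1/(-22 + z))
(152 - 157) + C(19) = (152 - 157) + (-131 + 6*19)/(-22 + 19) = -5 + (-131 + 114)/(-3) = -5 - ⅓*(-17) = -5 + 17/3 = ⅔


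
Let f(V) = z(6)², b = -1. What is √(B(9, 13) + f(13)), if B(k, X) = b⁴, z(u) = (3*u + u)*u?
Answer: √20737 ≈ 144.00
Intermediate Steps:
z(u) = 4*u² (z(u) = (4*u)*u = 4*u²)
B(k, X) = 1 (B(k, X) = (-1)⁴ = 1)
f(V) = 20736 (f(V) = (4*6²)² = (4*36)² = 144² = 20736)
√(B(9, 13) + f(13)) = √(1 + 20736) = √20737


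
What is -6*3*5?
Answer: -90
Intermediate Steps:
-6*3*5 = -18*5 = -90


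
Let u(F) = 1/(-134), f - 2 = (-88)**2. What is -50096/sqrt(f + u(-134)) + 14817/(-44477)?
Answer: -14817/44477 - 50096*sqrt(139087042)/1037963 ≈ -569.53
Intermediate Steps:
f = 7746 (f = 2 + (-88)**2 = 2 + 7744 = 7746)
u(F) = -1/134
-50096/sqrt(f + u(-134)) + 14817/(-44477) = -50096/sqrt(7746 - 1/134) + 14817/(-44477) = -50096*sqrt(139087042)/1037963 + 14817*(-1/44477) = -50096*sqrt(139087042)/1037963 - 14817/44477 = -14817/44477 - 50096*sqrt(139087042)/1037963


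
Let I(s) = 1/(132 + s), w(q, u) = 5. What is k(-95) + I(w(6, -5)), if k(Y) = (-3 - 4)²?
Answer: 6714/137 ≈ 49.007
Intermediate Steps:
k(Y) = 49 (k(Y) = (-7)² = 49)
k(-95) + I(w(6, -5)) = 49 + 1/(132 + 5) = 49 + 1/137 = 6714/137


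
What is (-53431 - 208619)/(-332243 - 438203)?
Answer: 131025/385223 ≈ 0.34013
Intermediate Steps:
(-53431 - 208619)/(-332243 - 438203) = -262050/(-770446) = -262050*(-1/770446) = 131025/385223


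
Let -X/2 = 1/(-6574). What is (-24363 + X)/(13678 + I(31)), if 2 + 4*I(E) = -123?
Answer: -320324720/179427469 ≈ -1.7853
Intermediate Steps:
X = 1/3287 (X = -2/(-6574) = -2*(-1/6574) = 1/3287 ≈ 0.00030423)
I(E) = -125/4 (I(E) = -1/2 + (1/4)*(-123) = -1/2 - 123/4 = -125/4)
(-24363 + X)/(13678 + I(31)) = (-24363 + 1/3287)/(13678 - 125/4) = -80081180/(3287*54587/4) = -80081180/3287*4/54587 = -320324720/179427469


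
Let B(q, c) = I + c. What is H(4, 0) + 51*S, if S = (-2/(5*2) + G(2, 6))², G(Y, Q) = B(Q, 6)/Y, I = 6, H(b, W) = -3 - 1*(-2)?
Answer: 42866/25 ≈ 1714.6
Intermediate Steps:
H(b, W) = -1 (H(b, W) = -3 + 2 = -1)
B(q, c) = 6 + c
G(Y, Q) = 12/Y (G(Y, Q) = (6 + 6)/Y = 12/Y)
S = 841/25 (S = (-2/(5*2) + 12/2)² = (-2/10 + 12*(½))² = (-2*⅒ + 6)² = (-⅕ + 6)² = (29/5)² = 841/25 ≈ 33.640)
H(4, 0) + 51*S = -1 + 51*(841/25) = -1 + 42891/25 = 42866/25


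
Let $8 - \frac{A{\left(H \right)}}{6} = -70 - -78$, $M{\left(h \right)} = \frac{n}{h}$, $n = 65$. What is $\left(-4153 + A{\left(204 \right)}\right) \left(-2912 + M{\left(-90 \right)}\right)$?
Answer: $\frac{217737637}{18} \approx 1.2097 \cdot 10^{7}$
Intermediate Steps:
$M{\left(h \right)} = \frac{65}{h}$
$A{\left(H \right)} = 0$ ($A{\left(H \right)} = 48 - 6 \left(-70 - -78\right) = 48 - 6 \left(-70 + 78\right) = 48 - 48 = 0$)
$\left(-4153 + A{\left(204 \right)}\right) \left(-2912 + M{\left(-90 \right)}\right) = \left(-4153 + 0\right) \left(-2912 + \frac{65}{-90}\right) = - 4153 \left(-2912 + 65 \left(- \frac{1}{90}\right)\right) = - 4153 \left(-2912 - \frac{13}{18}\right) = \left(-4153\right) \left(- \frac{52429}{18}\right) = \frac{217737637}{18}$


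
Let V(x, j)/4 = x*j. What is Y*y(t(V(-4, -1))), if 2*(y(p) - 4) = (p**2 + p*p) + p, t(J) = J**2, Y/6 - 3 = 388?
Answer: 154057128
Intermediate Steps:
Y = 2346 (Y = 18 + 6*388 = 18 + 2328 = 2346)
V(x, j) = 4*j*x (V(x, j) = 4*(x*j) = 4*(j*x) = 4*j*x)
y(p) = 4 + p**2 + p/2 (y(p) = 4 + ((p**2 + p*p) + p)/2 = 4 + ((p**2 + p**2) + p)/2 = 4 + (2*p**2 + p)/2 = 4 + (p + 2*p**2)/2 = 4 + (p**2 + p/2) = 4 + p**2 + p/2)
Y*y(t(V(-4, -1))) = 2346*(4 + ((4*(-1)*(-4))**2)**2 + (4*(-1)*(-4))**2/2) = 2346*(4 + (16**2)**2 + (1/2)*16**2) = 2346*(4 + 256**2 + (1/2)*256) = 2346*(4 + 65536 + 128) = 2346*65668 = 154057128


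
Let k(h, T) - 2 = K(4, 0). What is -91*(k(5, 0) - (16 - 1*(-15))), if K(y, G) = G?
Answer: 2639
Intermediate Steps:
k(h, T) = 2 (k(h, T) = 2 + 0 = 2)
-91*(k(5, 0) - (16 - 1*(-15))) = -91*(2 - (16 - 1*(-15))) = -91*(2 - (16 + 15)) = -91*(2 - 1*31) = -91*(2 - 31) = -91*(-29) = 2639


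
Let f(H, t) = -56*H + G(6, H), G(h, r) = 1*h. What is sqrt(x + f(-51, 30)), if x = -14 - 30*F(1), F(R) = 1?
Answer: sqrt(2818) ≈ 53.085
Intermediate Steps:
G(h, r) = h
f(H, t) = 6 - 56*H (f(H, t) = -56*H + 6 = 6 - 56*H)
x = -44 (x = -14 - 30*1 = -14 - 30 = -44)
sqrt(x + f(-51, 30)) = sqrt(-44 + (6 - 56*(-51))) = sqrt(-44 + (6 + 2856)) = sqrt(-44 + 2862) = sqrt(2818)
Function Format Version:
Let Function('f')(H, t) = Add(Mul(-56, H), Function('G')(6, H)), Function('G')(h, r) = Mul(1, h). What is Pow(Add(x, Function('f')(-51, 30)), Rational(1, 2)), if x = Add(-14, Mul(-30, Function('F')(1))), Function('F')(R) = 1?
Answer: Pow(2818, Rational(1, 2)) ≈ 53.085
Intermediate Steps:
Function('G')(h, r) = h
Function('f')(H, t) = Add(6, Mul(-56, H)) (Function('f')(H, t) = Add(Mul(-56, H), 6) = Add(6, Mul(-56, H)))
x = -44 (x = Add(-14, Mul(-30, 1)) = Add(-14, -30) = -44)
Pow(Add(x, Function('f')(-51, 30)), Rational(1, 2)) = Pow(Add(-44, Add(6, Mul(-56, -51))), Rational(1, 2)) = Pow(Add(-44, Add(6, 2856)), Rational(1, 2)) = Pow(Add(-44, 2862), Rational(1, 2)) = Pow(2818, Rational(1, 2))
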